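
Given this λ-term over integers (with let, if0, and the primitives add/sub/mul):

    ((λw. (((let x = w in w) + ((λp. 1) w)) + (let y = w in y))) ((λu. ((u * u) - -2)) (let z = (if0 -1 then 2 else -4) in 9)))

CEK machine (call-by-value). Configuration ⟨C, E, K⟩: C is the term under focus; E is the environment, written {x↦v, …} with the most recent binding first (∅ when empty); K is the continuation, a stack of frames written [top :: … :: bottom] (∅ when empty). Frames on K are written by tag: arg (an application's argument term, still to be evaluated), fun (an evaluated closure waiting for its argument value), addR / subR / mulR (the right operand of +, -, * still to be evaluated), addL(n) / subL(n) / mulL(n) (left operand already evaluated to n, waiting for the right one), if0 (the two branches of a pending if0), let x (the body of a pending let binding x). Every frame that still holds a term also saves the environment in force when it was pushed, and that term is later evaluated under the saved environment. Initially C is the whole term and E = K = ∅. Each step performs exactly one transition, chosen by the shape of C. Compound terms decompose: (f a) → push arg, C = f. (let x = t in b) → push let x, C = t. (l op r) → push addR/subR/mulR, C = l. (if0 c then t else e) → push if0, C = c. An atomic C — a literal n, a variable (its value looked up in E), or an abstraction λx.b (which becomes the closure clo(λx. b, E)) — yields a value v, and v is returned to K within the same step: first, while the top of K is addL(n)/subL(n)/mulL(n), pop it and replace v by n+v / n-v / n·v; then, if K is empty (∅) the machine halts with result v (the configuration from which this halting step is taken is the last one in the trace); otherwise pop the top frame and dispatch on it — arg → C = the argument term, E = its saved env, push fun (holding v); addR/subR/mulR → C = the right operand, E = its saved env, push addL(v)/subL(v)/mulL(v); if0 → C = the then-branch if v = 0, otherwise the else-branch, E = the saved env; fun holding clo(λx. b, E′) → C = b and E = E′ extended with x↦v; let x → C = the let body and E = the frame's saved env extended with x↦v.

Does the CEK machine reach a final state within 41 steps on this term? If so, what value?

t=0: [C=((λw. (((let x = w in w) + ((λp. 1) w)) + (let y = w in y))) ((λu. ((u * u) - -2)) (let z = (if0 -1 then 2 else -4) in 9))) | E=∅ | K=∅]
t=1: [C=(λw. (((let x = w in w) + ((λp. 1) w)) + (let y = w in y))) | E=∅ | K=[arg]]
t=2: [C=((λu. ((u * u) - -2)) (let z = (if0 -1 then 2 else -4) in 9)) | E=∅ | K=[fun]]
t=3: [C=(λu. ((u * u) - -2)) | E=∅ | K=[arg :: fun]]
t=4: [C=(let z = (if0 -1 then 2 else -4) in 9) | E=∅ | K=[fun :: fun]]
t=5: [C=(if0 -1 then 2 else -4) | E=∅ | K=[let z :: fun :: fun]]
t=6: [C=-1 | E=∅ | K=[if0 :: let z :: fun :: fun]]
t=7: [C=-4 | E=∅ | K=[let z :: fun :: fun]]
t=8: [C=9 | E={z↦-4} | K=[fun :: fun]]
t=9: [C=((u * u) - -2) | E={u↦9} | K=[fun]]
t=10: [C=(u * u) | E={u↦9} | K=[subR :: fun]]
t=11: [C=u | E={u↦9} | K=[mulR :: subR :: fun]]
t=12: [C=u | E={u↦9} | K=[mulL(9) :: subR :: fun]]
t=13: [C=-2 | E={u↦9} | K=[subL(81) :: fun]]
t=14: [C=(((let x = w in w) + ((λp. 1) w)) + (let y = w in y)) | E={w↦83} | K=∅]
t=15: [C=((let x = w in w) + ((λp. 1) w)) | E={w↦83} | K=[addR]]
t=16: [C=(let x = w in w) | E={w↦83} | K=[addR :: addR]]
t=17: [C=w | E={w↦83} | K=[let x :: addR :: addR]]
t=18: [C=w | E={x↦83, w↦83} | K=[addR :: addR]]
t=19: [C=((λp. 1) w) | E={w↦83} | K=[addL(83) :: addR]]
t=20: [C=(λp. 1) | E={w↦83} | K=[arg :: addL(83) :: addR]]
t=21: [C=w | E={w↦83} | K=[fun :: addL(83) :: addR]]
t=22: [C=1 | E={p↦83, w↦83} | K=[addL(83) :: addR]]
t=23: [C=(let y = w in y) | E={w↦83} | K=[addL(84)]]
t=24: [C=w | E={w↦83} | K=[let y :: addL(84)]]
t=25: [C=y | E={y↦83, w↦83} | K=[addL(84)]]
→ final value 167

Answer: 167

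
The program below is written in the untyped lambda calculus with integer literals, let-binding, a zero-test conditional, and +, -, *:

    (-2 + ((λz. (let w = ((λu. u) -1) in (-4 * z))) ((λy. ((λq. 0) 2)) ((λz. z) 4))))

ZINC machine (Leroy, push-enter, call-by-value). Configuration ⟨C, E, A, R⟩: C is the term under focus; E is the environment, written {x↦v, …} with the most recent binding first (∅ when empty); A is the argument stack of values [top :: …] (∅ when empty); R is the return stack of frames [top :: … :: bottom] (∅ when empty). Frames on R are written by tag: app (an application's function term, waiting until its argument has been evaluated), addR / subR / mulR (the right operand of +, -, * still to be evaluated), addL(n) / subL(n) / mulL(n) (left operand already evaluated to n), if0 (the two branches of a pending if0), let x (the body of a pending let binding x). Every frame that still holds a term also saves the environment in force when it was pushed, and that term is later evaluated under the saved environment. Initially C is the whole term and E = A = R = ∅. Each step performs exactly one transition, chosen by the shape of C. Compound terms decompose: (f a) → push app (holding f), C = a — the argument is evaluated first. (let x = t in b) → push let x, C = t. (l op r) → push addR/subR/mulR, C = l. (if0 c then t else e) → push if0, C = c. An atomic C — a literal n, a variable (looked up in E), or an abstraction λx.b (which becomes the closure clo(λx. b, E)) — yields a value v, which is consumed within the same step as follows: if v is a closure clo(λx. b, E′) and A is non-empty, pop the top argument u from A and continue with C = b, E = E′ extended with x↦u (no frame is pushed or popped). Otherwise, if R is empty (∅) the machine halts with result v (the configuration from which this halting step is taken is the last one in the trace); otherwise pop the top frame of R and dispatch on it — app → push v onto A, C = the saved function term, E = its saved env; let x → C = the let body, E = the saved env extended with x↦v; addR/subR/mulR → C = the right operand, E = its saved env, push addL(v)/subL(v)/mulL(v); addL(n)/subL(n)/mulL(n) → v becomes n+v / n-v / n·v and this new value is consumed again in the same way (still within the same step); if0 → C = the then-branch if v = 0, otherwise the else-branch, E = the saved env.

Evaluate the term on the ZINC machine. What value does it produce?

Answer: -2

Execution trace:
step 0: <C=(-2 + ((λz. (let w = ((λu. u) -1) in (-4 * z))) ((λy. ((λq. 0) 2)) ((λz. z) 4)))), E=∅, A=∅, R=∅>
step 1: <C=-2, E=∅, A=∅, R=[addR]>
step 2: <C=((λz. (let w = ((λu. u) -1) in (-4 * z))) ((λy. ((λq. 0) 2)) ((λz. z) 4))), E=∅, A=∅, R=[addL(-2)]>
step 3: <C=((λy. ((λq. 0) 2)) ((λz. z) 4)), E=∅, A=∅, R=[app :: addL(-2)]>
step 4: <C=((λz. z) 4), E=∅, A=∅, R=[app :: app :: addL(-2)]>
step 5: <C=4, E=∅, A=∅, R=[app :: app :: app :: addL(-2)]>
step 6: <C=(λz. z), E=∅, A=[4], R=[app :: app :: addL(-2)]>
step 7: <C=z, E={z↦4}, A=∅, R=[app :: app :: addL(-2)]>
step 8: <C=(λy. ((λq. 0) 2)), E=∅, A=[4], R=[app :: addL(-2)]>
step 9: <C=((λq. 0) 2), E={y↦4}, A=∅, R=[app :: addL(-2)]>
step 10: <C=2, E={y↦4}, A=∅, R=[app :: app :: addL(-2)]>
step 11: <C=(λq. 0), E={y↦4}, A=[2], R=[app :: addL(-2)]>
step 12: <C=0, E={q↦2, y↦4}, A=∅, R=[app :: addL(-2)]>
step 13: <C=(λz. (let w = ((λu. u) -1) in (-4 * z))), E=∅, A=[0], R=[addL(-2)]>
step 14: <C=(let w = ((λu. u) -1) in (-4 * z)), E={z↦0}, A=∅, R=[addL(-2)]>
step 15: <C=((λu. u) -1), E={z↦0}, A=∅, R=[let w :: addL(-2)]>
step 16: <C=-1, E={z↦0}, A=∅, R=[app :: let w :: addL(-2)]>
step 17: <C=(λu. u), E={z↦0}, A=[-1], R=[let w :: addL(-2)]>
step 18: <C=u, E={u↦-1, z↦0}, A=∅, R=[let w :: addL(-2)]>
step 19: <C=(-4 * z), E={w↦-1, z↦0}, A=∅, R=[addL(-2)]>
step 20: <C=-4, E={w↦-1, z↦0}, A=∅, R=[mulR :: addL(-2)]>
step 21: <C=z, E={w↦-1, z↦0}, A=∅, R=[mulL(-4) :: addL(-2)]>
→ final value -2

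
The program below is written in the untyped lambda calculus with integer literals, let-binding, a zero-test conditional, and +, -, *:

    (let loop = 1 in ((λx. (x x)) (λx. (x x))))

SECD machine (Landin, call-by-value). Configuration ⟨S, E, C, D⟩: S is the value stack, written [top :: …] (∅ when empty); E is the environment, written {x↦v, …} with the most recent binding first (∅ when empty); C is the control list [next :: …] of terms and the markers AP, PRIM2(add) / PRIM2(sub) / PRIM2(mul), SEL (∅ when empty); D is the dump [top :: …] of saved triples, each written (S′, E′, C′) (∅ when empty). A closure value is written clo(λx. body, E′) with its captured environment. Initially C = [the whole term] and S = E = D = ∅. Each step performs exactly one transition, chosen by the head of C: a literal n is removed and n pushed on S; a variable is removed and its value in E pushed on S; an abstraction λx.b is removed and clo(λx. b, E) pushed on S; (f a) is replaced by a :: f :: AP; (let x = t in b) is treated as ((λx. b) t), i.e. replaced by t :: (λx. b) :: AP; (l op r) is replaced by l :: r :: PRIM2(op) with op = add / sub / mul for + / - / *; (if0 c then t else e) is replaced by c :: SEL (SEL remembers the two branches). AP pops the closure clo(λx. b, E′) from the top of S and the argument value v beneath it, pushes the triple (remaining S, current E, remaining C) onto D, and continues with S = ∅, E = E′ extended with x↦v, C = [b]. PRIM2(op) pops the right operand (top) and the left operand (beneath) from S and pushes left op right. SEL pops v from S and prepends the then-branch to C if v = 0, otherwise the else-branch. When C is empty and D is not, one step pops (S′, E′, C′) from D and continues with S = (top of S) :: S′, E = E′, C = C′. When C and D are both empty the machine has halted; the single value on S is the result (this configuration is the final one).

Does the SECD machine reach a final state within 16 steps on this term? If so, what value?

[0] [S=∅ | E=∅ | C=[(let loop = 1 in ((λx. (x x)) (λx. (x x))))] | D=∅]
[1] [S=∅ | E=∅ | C=[1 :: (λloop. ((λx. (x x)) (λx. (x x)))) :: AP] | D=∅]
[2] [S=[1] | E=∅ | C=[(λloop. ((λx. (x x)) (λx. (x x)))) :: AP] | D=∅]
[3] [S=[clo(λloop. ((λx. (x x)) (λx. (x x))), ∅) :: 1] | E=∅ | C=[AP] | D=∅]
[4] [S=∅ | E={loop↦1} | C=[((λx. (x x)) (λx. (x x)))] | D=[(∅, ∅, ∅)]]
[5] [S=∅ | E={loop↦1} | C=[(λx. (x x)) :: (λx. (x x)) :: AP] | D=[(∅, ∅, ∅)]]
[6] [S=[clo(λx. (x x), {loop↦1})] | E={loop↦1} | C=[(λx. (x x)) :: AP] | D=[(∅, ∅, ∅)]]
[7] [S=[clo(λx. (x x), {loop↦1}) :: clo(λx. (x x), {loop↦1})] | E={loop↦1} | C=[AP] | D=[(∅, ∅, ∅)]]
[8] [S=∅ | E={x↦clo(λx. (x x), {loop↦1}), loop↦1} | C=[(x x)] | D=[(∅, {loop↦1}, ∅) :: (∅, ∅, ∅)]]
[9] [S=∅ | E={x↦clo(λx. (x x), {loop↦1}), loop↦1} | C=[x :: x :: AP] | D=[(∅, {loop↦1}, ∅) :: (∅, ∅, ∅)]]
[10] [S=[clo(λx. (x x), {loop↦1})] | E={x↦clo(λx. (x x), {loop↦1}), loop↦1} | C=[x :: AP] | D=[(∅, {loop↦1}, ∅) :: (∅, ∅, ∅)]]
[11] [S=[clo(λx. (x x), {loop↦1}) :: clo(λx. (x x), {loop↦1})] | E={x↦clo(λx. (x x), {loop↦1}), loop↦1} | C=[AP] | D=[(∅, {loop↦1}, ∅) :: (∅, ∅, ∅)]]
[12] [S=∅ | E={x↦clo(λx. (x x), {loop↦1}), loop↦1} | C=[(x x)] | D=[(∅, {x↦clo(λx. (x x), {loop↦1}), loop↦1}, ∅) :: (∅, {loop↦1}, ∅) :: (∅, ∅, ∅)]]
[13] [S=∅ | E={x↦clo(λx. (x x), {loop↦1}), loop↦1} | C=[x :: x :: AP] | D=[(∅, {x↦clo(λx. (x x), {loop↦1}), loop↦1}, ∅) :: (∅, {loop↦1}, ∅) :: (∅, ∅, ∅)]]
[14] [S=[clo(λx. (x x), {loop↦1})] | E={x↦clo(λx. (x x), {loop↦1}), loop↦1} | C=[x :: AP] | D=[(∅, {x↦clo(λx. (x x), {loop↦1}), loop↦1}, ∅) :: (∅, {loop↦1}, ∅) :: (∅, ∅, ∅)]]
[15] [S=[clo(λx. (x x), {loop↦1}) :: clo(λx. (x x), {loop↦1})] | E={x↦clo(λx. (x x), {loop↦1}), loop↦1} | C=[AP] | D=[(∅, {x↦clo(λx. (x x), {loop↦1}), loop↦1}, ∅) :: (∅, {loop↦1}, ∅) :: (∅, ∅, ∅)]]
[16] [S=∅ | E={x↦clo(λx. (x x), {loop↦1}), loop↦1} | C=[(x x)] | D=[(∅, {x↦clo(λx. (x x), {loop↦1}), loop↦1}, ∅) :: (∅, {x↦clo(λx. (x x), {loop↦1}), loop↦1}, ∅) :: (∅, {loop↦1}, ∅) :: (∅, ∅, ∅)]]
→ 16 transitions taken and the configuration is still not final: no result within 16 steps

Answer: DIVERGES (no final state within 16 steps)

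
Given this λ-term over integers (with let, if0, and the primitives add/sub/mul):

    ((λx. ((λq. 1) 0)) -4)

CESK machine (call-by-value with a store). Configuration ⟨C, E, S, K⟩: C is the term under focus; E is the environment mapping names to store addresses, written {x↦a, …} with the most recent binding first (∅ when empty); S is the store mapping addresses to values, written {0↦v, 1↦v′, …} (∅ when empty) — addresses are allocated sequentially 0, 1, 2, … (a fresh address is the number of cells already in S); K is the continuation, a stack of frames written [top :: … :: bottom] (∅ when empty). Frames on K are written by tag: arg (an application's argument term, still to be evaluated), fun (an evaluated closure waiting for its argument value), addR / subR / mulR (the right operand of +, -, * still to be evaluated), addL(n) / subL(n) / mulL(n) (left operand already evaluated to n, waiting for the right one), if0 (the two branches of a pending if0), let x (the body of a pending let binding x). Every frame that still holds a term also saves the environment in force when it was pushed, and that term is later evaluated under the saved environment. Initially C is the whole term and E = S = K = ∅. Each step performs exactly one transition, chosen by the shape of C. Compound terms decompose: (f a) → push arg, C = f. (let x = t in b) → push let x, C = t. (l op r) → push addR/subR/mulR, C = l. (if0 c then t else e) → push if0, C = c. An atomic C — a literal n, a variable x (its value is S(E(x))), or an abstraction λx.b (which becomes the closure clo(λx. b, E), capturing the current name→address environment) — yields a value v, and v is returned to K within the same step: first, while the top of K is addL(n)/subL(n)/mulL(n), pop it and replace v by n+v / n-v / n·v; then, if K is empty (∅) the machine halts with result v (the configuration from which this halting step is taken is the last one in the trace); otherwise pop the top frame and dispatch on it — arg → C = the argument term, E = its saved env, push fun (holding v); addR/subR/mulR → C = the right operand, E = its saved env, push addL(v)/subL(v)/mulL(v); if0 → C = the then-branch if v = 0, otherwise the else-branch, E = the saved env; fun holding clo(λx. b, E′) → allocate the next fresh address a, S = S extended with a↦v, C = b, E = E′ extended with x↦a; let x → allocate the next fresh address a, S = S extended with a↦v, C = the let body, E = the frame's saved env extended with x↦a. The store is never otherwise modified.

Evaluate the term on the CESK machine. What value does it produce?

t=0: <C=((λx. ((λq. 1) 0)) -4), E=∅, S=∅, K=∅>
t=1: <C=(λx. ((λq. 1) 0)), E=∅, S=∅, K=[arg]>
t=2: <C=-4, E=∅, S=∅, K=[fun]>
t=3: <C=((λq. 1) 0), E={x↦0}, S={0↦-4}, K=∅>
t=4: <C=(λq. 1), E={x↦0}, S={0↦-4}, K=[arg]>
t=5: <C=0, E={x↦0}, S={0↦-4}, K=[fun]>
t=6: <C=1, E={q↦1, x↦0}, S={0↦-4, 1↦0}, K=∅>
→ final value 1

Answer: 1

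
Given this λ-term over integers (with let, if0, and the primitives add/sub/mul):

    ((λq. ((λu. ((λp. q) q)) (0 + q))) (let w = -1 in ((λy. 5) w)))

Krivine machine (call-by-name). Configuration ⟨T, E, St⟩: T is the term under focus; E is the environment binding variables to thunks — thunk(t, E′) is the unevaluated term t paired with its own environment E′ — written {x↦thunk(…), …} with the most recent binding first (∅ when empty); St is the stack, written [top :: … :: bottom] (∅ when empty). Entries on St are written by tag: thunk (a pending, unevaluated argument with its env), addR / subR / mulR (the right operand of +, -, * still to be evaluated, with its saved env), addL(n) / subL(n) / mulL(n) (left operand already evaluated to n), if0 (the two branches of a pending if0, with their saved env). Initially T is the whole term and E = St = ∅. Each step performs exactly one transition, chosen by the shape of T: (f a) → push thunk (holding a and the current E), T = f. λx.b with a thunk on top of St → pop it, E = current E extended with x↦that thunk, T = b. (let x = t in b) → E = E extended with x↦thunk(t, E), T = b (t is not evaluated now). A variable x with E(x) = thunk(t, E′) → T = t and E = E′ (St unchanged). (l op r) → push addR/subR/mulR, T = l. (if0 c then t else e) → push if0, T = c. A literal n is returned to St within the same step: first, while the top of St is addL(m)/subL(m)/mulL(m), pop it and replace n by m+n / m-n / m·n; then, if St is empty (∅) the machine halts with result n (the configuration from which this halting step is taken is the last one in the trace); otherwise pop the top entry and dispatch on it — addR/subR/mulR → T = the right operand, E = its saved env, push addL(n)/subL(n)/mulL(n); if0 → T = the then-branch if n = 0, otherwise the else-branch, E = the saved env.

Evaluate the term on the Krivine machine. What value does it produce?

Answer: 5

Derivation:
[0] ⟨T=((λq. ((λu. ((λp. q) q)) (0 + q))) (let w = -1 in ((λy. 5) w))); E=∅; St=∅⟩
[1] ⟨T=(λq. ((λu. ((λp. q) q)) (0 + q))); E=∅; St=[thunk]⟩
[2] ⟨T=((λu. ((λp. q) q)) (0 + q)); E={q↦thunk((let w = -1 in ((λy. 5) w)), ∅)}; St=∅⟩
[3] ⟨T=(λu. ((λp. q) q)); E={q↦thunk((let w = -1 in ((λy. 5) w)), ∅)}; St=[thunk]⟩
[4] ⟨T=((λp. q) q); E={u↦thunk((0 + q), {q↦thunk((let w = -1 in ((λy. 5) w)), ∅)}), q↦thunk((let w = -1 in ((λy. 5) w)), ∅)}; St=∅⟩
[5] ⟨T=(λp. q); E={u↦thunk((0 + q), {q↦thunk((let w = -1 in ((λy. 5) w)), ∅)}), q↦thunk((let w = -1 in ((λy. 5) w)), ∅)}; St=[thunk]⟩
[6] ⟨T=q; E={p↦thunk(q, {u↦thunk((0 + q), {q↦thunk((let w = -1 in ((λy. 5) w)), ∅)}), q↦thunk((let w = -1 in ((λy. 5) w)), ∅)}), u↦thunk((0 + q), {q↦thunk((let w = -1 in ((λy. 5) w)), ∅)}), q↦thunk((let w = -1 in ((λy. 5) w)), ∅)}; St=∅⟩
[7] ⟨T=(let w = -1 in ((λy. 5) w)); E=∅; St=∅⟩
[8] ⟨T=((λy. 5) w); E={w↦thunk(-1, ∅)}; St=∅⟩
[9] ⟨T=(λy. 5); E={w↦thunk(-1, ∅)}; St=[thunk]⟩
[10] ⟨T=5; E={y↦thunk(w, {w↦thunk(-1, ∅)}), w↦thunk(-1, ∅)}; St=∅⟩
→ final value 5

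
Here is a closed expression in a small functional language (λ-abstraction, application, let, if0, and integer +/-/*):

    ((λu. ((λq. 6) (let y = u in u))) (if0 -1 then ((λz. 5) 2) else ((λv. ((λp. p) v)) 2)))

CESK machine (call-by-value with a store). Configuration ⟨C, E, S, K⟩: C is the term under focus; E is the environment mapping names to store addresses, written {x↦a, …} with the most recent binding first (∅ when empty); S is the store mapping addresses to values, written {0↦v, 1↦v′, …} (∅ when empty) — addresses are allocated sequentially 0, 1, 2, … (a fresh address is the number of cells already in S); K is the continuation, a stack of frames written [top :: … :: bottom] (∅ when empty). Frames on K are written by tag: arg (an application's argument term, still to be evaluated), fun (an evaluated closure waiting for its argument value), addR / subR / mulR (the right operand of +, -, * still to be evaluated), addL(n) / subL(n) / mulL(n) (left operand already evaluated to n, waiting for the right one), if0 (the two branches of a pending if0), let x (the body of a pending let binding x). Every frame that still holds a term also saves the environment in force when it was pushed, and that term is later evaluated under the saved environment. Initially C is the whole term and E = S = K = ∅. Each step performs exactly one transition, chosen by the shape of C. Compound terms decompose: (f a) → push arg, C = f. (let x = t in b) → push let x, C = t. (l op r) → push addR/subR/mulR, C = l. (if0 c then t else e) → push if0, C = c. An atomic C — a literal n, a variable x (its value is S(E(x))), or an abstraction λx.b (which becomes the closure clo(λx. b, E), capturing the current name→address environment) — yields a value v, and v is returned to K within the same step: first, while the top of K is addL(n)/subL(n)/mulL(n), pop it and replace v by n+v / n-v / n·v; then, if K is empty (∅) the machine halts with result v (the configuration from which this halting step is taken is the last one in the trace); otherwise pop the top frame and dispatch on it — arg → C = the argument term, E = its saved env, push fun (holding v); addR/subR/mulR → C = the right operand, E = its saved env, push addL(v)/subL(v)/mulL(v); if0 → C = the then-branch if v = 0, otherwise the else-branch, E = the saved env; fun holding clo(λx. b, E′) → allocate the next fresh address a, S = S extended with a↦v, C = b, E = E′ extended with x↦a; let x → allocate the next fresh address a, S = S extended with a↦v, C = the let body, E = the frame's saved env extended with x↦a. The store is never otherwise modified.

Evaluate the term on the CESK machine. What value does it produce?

[0] ⟨C=((λu. ((λq. 6) (let y = u in u))) (if0 -1 then ((λz. 5) 2) else ((λv. ((λp. p) v)) 2))); E=∅; S=∅; K=∅⟩
[1] ⟨C=(λu. ((λq. 6) (let y = u in u))); E=∅; S=∅; K=[arg]⟩
[2] ⟨C=(if0 -1 then ((λz. 5) 2) else ((λv. ((λp. p) v)) 2)); E=∅; S=∅; K=[fun]⟩
[3] ⟨C=-1; E=∅; S=∅; K=[if0 :: fun]⟩
[4] ⟨C=((λv. ((λp. p) v)) 2); E=∅; S=∅; K=[fun]⟩
[5] ⟨C=(λv. ((λp. p) v)); E=∅; S=∅; K=[arg :: fun]⟩
[6] ⟨C=2; E=∅; S=∅; K=[fun :: fun]⟩
[7] ⟨C=((λp. p) v); E={v↦0}; S={0↦2}; K=[fun]⟩
[8] ⟨C=(λp. p); E={v↦0}; S={0↦2}; K=[arg :: fun]⟩
[9] ⟨C=v; E={v↦0}; S={0↦2}; K=[fun :: fun]⟩
[10] ⟨C=p; E={p↦1, v↦0}; S={0↦2, 1↦2}; K=[fun]⟩
[11] ⟨C=((λq. 6) (let y = u in u)); E={u↦2}; S={0↦2, 1↦2, 2↦2}; K=∅⟩
[12] ⟨C=(λq. 6); E={u↦2}; S={0↦2, 1↦2, 2↦2}; K=[arg]⟩
[13] ⟨C=(let y = u in u); E={u↦2}; S={0↦2, 1↦2, 2↦2}; K=[fun]⟩
[14] ⟨C=u; E={u↦2}; S={0↦2, 1↦2, 2↦2}; K=[let y :: fun]⟩
[15] ⟨C=u; E={y↦3, u↦2}; S={0↦2, 1↦2, 2↦2, 3↦2}; K=[fun]⟩
[16] ⟨C=6; E={q↦4, u↦2}; S={0↦2, 1↦2, 2↦2, 3↦2, 4↦2}; K=∅⟩
→ final value 6

Answer: 6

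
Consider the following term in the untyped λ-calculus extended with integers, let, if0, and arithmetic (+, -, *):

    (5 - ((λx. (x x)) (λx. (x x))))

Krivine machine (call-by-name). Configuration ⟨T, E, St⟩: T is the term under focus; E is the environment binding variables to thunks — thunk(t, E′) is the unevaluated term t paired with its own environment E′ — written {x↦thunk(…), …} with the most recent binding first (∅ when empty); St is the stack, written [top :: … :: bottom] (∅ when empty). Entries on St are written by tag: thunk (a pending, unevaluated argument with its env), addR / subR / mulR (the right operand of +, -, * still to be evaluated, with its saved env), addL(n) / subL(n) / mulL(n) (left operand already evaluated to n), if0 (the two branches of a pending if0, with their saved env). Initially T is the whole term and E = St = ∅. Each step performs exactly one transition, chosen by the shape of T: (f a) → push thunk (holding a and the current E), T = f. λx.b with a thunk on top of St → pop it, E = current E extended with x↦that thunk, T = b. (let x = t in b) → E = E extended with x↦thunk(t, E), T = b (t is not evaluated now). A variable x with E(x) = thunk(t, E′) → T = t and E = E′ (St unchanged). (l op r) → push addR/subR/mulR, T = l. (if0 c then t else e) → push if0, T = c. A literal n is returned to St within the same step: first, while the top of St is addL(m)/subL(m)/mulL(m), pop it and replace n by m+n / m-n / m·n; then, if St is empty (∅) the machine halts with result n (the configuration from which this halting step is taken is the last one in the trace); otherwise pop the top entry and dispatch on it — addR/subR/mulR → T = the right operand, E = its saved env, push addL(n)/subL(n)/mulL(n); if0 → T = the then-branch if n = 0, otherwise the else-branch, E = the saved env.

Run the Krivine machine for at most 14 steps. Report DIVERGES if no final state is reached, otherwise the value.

step 0: [T=(5 - ((λx. (x x)) (λx. (x x)))) | E=∅ | St=∅]
step 1: [T=5 | E=∅ | St=[subR]]
step 2: [T=((λx. (x x)) (λx. (x x))) | E=∅ | St=[subL(5)]]
step 3: [T=(λx. (x x)) | E=∅ | St=[thunk :: subL(5)]]
step 4: [T=(x x) | E={x↦thunk((λx. (x x)), ∅)} | St=[subL(5)]]
step 5: [T=x | E={x↦thunk((λx. (x x)), ∅)} | St=[thunk :: subL(5)]]
step 6: [T=(λx. (x x)) | E=∅ | St=[thunk :: subL(5)]]
step 7: [T=(x x) | E={x↦thunk(x, {x↦thunk((λx. (x x)), ∅)})} | St=[subL(5)]]
step 8: [T=x | E={x↦thunk(x, {x↦thunk((λx. (x x)), ∅)})} | St=[thunk :: subL(5)]]
step 9: [T=x | E={x↦thunk((λx. (x x)), ∅)} | St=[thunk :: subL(5)]]
step 10: [T=(λx. (x x)) | E=∅ | St=[thunk :: subL(5)]]
step 11: [T=(x x) | E={x↦thunk(x, {x↦thunk(x, {x↦thunk((λx. (x x)), ∅)})})} | St=[subL(5)]]
step 12: [T=x | E={x↦thunk(x, {x↦thunk(x, {x↦thunk((λx. (x x)), ∅)})})} | St=[thunk :: subL(5)]]
step 13: [T=x | E={x↦thunk(x, {x↦thunk((λx. (x x)), ∅)})} | St=[thunk :: subL(5)]]
step 14: [T=x | E={x↦thunk((λx. (x x)), ∅)} | St=[thunk :: subL(5)]]
→ 14 transitions taken and the configuration is still not final: no result within 14 steps

Answer: DIVERGES (no final state within 14 steps)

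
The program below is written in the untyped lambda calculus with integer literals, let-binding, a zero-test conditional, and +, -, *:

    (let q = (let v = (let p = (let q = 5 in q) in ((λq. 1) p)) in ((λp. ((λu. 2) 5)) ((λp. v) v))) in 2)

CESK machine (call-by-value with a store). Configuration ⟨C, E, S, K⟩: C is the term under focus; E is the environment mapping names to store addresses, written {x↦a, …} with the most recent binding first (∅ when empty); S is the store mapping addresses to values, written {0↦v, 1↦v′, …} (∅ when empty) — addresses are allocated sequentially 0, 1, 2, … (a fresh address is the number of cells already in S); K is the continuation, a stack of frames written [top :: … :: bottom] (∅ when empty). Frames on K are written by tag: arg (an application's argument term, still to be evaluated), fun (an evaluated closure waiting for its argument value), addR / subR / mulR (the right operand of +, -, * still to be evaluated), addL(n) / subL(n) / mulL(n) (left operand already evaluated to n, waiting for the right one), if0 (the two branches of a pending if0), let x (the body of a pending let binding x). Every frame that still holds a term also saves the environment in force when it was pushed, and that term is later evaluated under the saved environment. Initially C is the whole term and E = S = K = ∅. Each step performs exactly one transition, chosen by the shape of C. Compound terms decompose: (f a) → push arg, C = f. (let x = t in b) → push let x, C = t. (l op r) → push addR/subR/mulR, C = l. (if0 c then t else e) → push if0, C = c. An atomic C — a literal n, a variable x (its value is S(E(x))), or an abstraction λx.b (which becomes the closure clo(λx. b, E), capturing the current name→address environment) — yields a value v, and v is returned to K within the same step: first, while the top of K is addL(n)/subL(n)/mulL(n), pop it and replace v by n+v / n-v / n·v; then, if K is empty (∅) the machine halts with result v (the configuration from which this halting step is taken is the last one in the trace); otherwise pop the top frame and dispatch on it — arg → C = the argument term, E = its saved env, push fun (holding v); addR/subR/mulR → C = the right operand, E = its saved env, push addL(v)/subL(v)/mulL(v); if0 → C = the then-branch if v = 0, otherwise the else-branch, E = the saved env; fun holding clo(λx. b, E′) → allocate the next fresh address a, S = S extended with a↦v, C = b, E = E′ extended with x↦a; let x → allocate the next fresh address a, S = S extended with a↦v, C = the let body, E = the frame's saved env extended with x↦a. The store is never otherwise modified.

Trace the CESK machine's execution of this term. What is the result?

Answer: 2

Derivation:
step 0: ⟨C=(let q = (let v = (let p = (let q = 5 in q) in ((λq. 1) p)) in ((λp. ((λu. 2) 5)) ((λp. v) v))) in 2); E=∅; S=∅; K=∅⟩
step 1: ⟨C=(let v = (let p = (let q = 5 in q) in ((λq. 1) p)) in ((λp. ((λu. 2) 5)) ((λp. v) v))); E=∅; S=∅; K=[let q]⟩
step 2: ⟨C=(let p = (let q = 5 in q) in ((λq. 1) p)); E=∅; S=∅; K=[let v :: let q]⟩
step 3: ⟨C=(let q = 5 in q); E=∅; S=∅; K=[let p :: let v :: let q]⟩
step 4: ⟨C=5; E=∅; S=∅; K=[let q :: let p :: let v :: let q]⟩
step 5: ⟨C=q; E={q↦0}; S={0↦5}; K=[let p :: let v :: let q]⟩
step 6: ⟨C=((λq. 1) p); E={p↦1}; S={0↦5, 1↦5}; K=[let v :: let q]⟩
step 7: ⟨C=(λq. 1); E={p↦1}; S={0↦5, 1↦5}; K=[arg :: let v :: let q]⟩
step 8: ⟨C=p; E={p↦1}; S={0↦5, 1↦5}; K=[fun :: let v :: let q]⟩
step 9: ⟨C=1; E={q↦2, p↦1}; S={0↦5, 1↦5, 2↦5}; K=[let v :: let q]⟩
step 10: ⟨C=((λp. ((λu. 2) 5)) ((λp. v) v)); E={v↦3}; S={0↦5, 1↦5, 2↦5, 3↦1}; K=[let q]⟩
step 11: ⟨C=(λp. ((λu. 2) 5)); E={v↦3}; S={0↦5, 1↦5, 2↦5, 3↦1}; K=[arg :: let q]⟩
step 12: ⟨C=((λp. v) v); E={v↦3}; S={0↦5, 1↦5, 2↦5, 3↦1}; K=[fun :: let q]⟩
step 13: ⟨C=(λp. v); E={v↦3}; S={0↦5, 1↦5, 2↦5, 3↦1}; K=[arg :: fun :: let q]⟩
step 14: ⟨C=v; E={v↦3}; S={0↦5, 1↦5, 2↦5, 3↦1}; K=[fun :: fun :: let q]⟩
step 15: ⟨C=v; E={p↦4, v↦3}; S={0↦5, 1↦5, 2↦5, 3↦1, 4↦1}; K=[fun :: let q]⟩
step 16: ⟨C=((λu. 2) 5); E={p↦5, v↦3}; S={0↦5, 1↦5, 2↦5, 3↦1, 4↦1, 5↦1}; K=[let q]⟩
step 17: ⟨C=(λu. 2); E={p↦5, v↦3}; S={0↦5, 1↦5, 2↦5, 3↦1, 4↦1, 5↦1}; K=[arg :: let q]⟩
step 18: ⟨C=5; E={p↦5, v↦3}; S={0↦5, 1↦5, 2↦5, 3↦1, 4↦1, 5↦1}; K=[fun :: let q]⟩
step 19: ⟨C=2; E={u↦6, p↦5, v↦3}; S={0↦5, 1↦5, 2↦5, 3↦1, 4↦1, 5↦1, 6↦5}; K=[let q]⟩
step 20: ⟨C=2; E={q↦7}; S={0↦5, 1↦5, 2↦5, 3↦1, 4↦1, 5↦1, 6↦5, 7↦2}; K=∅⟩
→ final value 2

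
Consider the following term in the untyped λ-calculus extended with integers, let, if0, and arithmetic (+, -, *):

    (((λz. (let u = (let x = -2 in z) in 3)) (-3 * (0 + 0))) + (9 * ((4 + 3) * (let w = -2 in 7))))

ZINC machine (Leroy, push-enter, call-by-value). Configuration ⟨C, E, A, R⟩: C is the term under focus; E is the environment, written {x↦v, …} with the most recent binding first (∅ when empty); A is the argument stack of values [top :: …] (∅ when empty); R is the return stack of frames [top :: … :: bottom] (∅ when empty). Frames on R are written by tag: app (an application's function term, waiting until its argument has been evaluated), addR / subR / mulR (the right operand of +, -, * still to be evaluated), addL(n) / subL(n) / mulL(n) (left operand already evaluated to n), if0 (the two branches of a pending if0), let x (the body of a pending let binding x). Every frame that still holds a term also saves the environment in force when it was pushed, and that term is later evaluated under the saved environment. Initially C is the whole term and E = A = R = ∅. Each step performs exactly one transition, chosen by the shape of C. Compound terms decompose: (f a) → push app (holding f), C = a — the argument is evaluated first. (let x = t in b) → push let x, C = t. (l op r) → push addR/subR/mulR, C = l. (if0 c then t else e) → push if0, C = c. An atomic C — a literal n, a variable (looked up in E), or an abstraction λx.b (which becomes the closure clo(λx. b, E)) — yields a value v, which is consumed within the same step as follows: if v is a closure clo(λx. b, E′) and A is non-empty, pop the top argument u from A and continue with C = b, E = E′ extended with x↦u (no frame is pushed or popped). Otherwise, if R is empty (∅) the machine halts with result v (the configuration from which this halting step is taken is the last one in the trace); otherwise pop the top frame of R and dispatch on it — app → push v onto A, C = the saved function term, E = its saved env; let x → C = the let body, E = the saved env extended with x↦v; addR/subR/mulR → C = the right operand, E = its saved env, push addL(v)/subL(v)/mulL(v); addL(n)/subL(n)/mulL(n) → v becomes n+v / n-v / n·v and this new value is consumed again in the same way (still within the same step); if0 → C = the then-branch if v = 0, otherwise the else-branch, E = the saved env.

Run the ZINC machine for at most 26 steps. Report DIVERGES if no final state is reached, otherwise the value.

Answer: 444

Derivation:
t=0: <C=(((λz. (let u = (let x = -2 in z) in 3)) (-3 * (0 + 0))) + (9 * ((4 + 3) * (let w = -2 in 7)))), E=∅, A=∅, R=∅>
t=1: <C=((λz. (let u = (let x = -2 in z) in 3)) (-3 * (0 + 0))), E=∅, A=∅, R=[addR]>
t=2: <C=(-3 * (0 + 0)), E=∅, A=∅, R=[app :: addR]>
t=3: <C=-3, E=∅, A=∅, R=[mulR :: app :: addR]>
t=4: <C=(0 + 0), E=∅, A=∅, R=[mulL(-3) :: app :: addR]>
t=5: <C=0, E=∅, A=∅, R=[addR :: mulL(-3) :: app :: addR]>
t=6: <C=0, E=∅, A=∅, R=[addL(0) :: mulL(-3) :: app :: addR]>
t=7: <C=(λz. (let u = (let x = -2 in z) in 3)), E=∅, A=[0], R=[addR]>
t=8: <C=(let u = (let x = -2 in z) in 3), E={z↦0}, A=∅, R=[addR]>
t=9: <C=(let x = -2 in z), E={z↦0}, A=∅, R=[let u :: addR]>
t=10: <C=-2, E={z↦0}, A=∅, R=[let x :: let u :: addR]>
t=11: <C=z, E={x↦-2, z↦0}, A=∅, R=[let u :: addR]>
t=12: <C=3, E={u↦0, z↦0}, A=∅, R=[addR]>
t=13: <C=(9 * ((4 + 3) * (let w = -2 in 7))), E=∅, A=∅, R=[addL(3)]>
t=14: <C=9, E=∅, A=∅, R=[mulR :: addL(3)]>
t=15: <C=((4 + 3) * (let w = -2 in 7)), E=∅, A=∅, R=[mulL(9) :: addL(3)]>
t=16: <C=(4 + 3), E=∅, A=∅, R=[mulR :: mulL(9) :: addL(3)]>
t=17: <C=4, E=∅, A=∅, R=[addR :: mulR :: mulL(9) :: addL(3)]>
t=18: <C=3, E=∅, A=∅, R=[addL(4) :: mulR :: mulL(9) :: addL(3)]>
t=19: <C=(let w = -2 in 7), E=∅, A=∅, R=[mulL(7) :: mulL(9) :: addL(3)]>
t=20: <C=-2, E=∅, A=∅, R=[let w :: mulL(7) :: mulL(9) :: addL(3)]>
t=21: <C=7, E={w↦-2}, A=∅, R=[mulL(7) :: mulL(9) :: addL(3)]>
→ final value 444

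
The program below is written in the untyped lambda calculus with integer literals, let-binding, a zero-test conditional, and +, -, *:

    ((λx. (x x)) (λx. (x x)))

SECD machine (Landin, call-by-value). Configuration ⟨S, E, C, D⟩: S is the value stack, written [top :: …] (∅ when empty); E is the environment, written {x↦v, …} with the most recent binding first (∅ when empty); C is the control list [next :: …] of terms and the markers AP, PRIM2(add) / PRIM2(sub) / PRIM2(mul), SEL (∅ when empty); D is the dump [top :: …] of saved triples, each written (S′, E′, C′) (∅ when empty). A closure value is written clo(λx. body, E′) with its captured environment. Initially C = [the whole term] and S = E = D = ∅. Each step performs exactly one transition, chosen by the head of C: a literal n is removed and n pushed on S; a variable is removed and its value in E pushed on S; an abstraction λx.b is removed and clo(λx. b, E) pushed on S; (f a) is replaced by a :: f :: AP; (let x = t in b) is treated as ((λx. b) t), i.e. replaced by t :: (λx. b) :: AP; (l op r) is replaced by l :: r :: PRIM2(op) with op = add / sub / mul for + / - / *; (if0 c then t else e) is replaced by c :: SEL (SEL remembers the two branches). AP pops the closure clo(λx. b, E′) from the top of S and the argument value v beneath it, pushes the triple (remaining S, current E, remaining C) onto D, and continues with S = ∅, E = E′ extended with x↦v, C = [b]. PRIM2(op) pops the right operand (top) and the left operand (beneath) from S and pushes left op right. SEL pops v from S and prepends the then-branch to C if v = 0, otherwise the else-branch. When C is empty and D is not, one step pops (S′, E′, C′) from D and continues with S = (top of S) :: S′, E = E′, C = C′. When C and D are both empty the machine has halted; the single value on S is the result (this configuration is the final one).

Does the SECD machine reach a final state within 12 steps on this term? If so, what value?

Answer: DIVERGES (no final state within 12 steps)

Machine steps:
t=0: ⟨S=∅; E=∅; C=[((λx. (x x)) (λx. (x x)))]; D=∅⟩
t=1: ⟨S=∅; E=∅; C=[(λx. (x x)) :: (λx. (x x)) :: AP]; D=∅⟩
t=2: ⟨S=[clo(λx. (x x), ∅)]; E=∅; C=[(λx. (x x)) :: AP]; D=∅⟩
t=3: ⟨S=[clo(λx. (x x), ∅) :: clo(λx. (x x), ∅)]; E=∅; C=[AP]; D=∅⟩
t=4: ⟨S=∅; E={x↦clo(λx. (x x), ∅)}; C=[(x x)]; D=[(∅, ∅, ∅)]⟩
t=5: ⟨S=∅; E={x↦clo(λx. (x x), ∅)}; C=[x :: x :: AP]; D=[(∅, ∅, ∅)]⟩
t=6: ⟨S=[clo(λx. (x x), ∅)]; E={x↦clo(λx. (x x), ∅)}; C=[x :: AP]; D=[(∅, ∅, ∅)]⟩
t=7: ⟨S=[clo(λx. (x x), ∅) :: clo(λx. (x x), ∅)]; E={x↦clo(λx. (x x), ∅)}; C=[AP]; D=[(∅, ∅, ∅)]⟩
t=8: ⟨S=∅; E={x↦clo(λx. (x x), ∅)}; C=[(x x)]; D=[(∅, {x↦clo(λx. (x x), ∅)}, ∅) :: (∅, ∅, ∅)]⟩
t=9: ⟨S=∅; E={x↦clo(λx. (x x), ∅)}; C=[x :: x :: AP]; D=[(∅, {x↦clo(λx. (x x), ∅)}, ∅) :: (∅, ∅, ∅)]⟩
t=10: ⟨S=[clo(λx. (x x), ∅)]; E={x↦clo(λx. (x x), ∅)}; C=[x :: AP]; D=[(∅, {x↦clo(λx. (x x), ∅)}, ∅) :: (∅, ∅, ∅)]⟩
t=11: ⟨S=[clo(λx. (x x), ∅) :: clo(λx. (x x), ∅)]; E={x↦clo(λx. (x x), ∅)}; C=[AP]; D=[(∅, {x↦clo(λx. (x x), ∅)}, ∅) :: (∅, ∅, ∅)]⟩
t=12: ⟨S=∅; E={x↦clo(λx. (x x), ∅)}; C=[(x x)]; D=[(∅, {x↦clo(λx. (x x), ∅)}, ∅) :: (∅, {x↦clo(λx. (x x), ∅)}, ∅) :: (∅, ∅, ∅)]⟩
→ 12 transitions taken and the configuration is still not final: no result within 12 steps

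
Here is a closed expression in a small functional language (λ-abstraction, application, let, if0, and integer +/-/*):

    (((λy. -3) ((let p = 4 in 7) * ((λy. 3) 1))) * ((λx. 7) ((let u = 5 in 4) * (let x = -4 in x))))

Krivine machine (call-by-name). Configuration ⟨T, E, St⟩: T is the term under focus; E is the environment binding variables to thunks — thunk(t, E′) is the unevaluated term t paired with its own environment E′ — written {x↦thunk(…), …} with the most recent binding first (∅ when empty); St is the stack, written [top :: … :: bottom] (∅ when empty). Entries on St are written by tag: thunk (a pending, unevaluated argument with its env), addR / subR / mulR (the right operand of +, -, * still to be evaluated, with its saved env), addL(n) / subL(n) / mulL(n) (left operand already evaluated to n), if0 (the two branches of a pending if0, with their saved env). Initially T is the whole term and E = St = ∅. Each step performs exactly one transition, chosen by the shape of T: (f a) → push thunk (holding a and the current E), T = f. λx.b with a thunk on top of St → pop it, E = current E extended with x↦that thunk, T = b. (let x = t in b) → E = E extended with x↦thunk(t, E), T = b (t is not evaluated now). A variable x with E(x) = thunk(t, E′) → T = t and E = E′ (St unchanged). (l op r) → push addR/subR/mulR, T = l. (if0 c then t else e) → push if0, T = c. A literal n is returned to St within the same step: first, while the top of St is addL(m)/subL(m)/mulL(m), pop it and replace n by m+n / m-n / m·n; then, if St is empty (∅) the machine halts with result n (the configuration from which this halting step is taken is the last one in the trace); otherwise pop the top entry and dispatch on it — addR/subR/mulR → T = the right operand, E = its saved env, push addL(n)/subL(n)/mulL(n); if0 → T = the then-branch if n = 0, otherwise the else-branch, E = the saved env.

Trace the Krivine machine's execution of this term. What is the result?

t=0: ⟨T=(((λy. -3) ((let p = 4 in 7) * ((λy. 3) 1))) * ((λx. 7) ((let u = 5 in 4) * (let x = -4 in x)))); E=∅; St=∅⟩
t=1: ⟨T=((λy. -3) ((let p = 4 in 7) * ((λy. 3) 1))); E=∅; St=[mulR]⟩
t=2: ⟨T=(λy. -3); E=∅; St=[thunk :: mulR]⟩
t=3: ⟨T=-3; E={y↦thunk(((let p = 4 in 7) * ((λy. 3) 1)), ∅)}; St=[mulR]⟩
t=4: ⟨T=((λx. 7) ((let u = 5 in 4) * (let x = -4 in x))); E=∅; St=[mulL(-3)]⟩
t=5: ⟨T=(λx. 7); E=∅; St=[thunk :: mulL(-3)]⟩
t=6: ⟨T=7; E={x↦thunk(((let u = 5 in 4) * (let x = -4 in x)), ∅)}; St=[mulL(-3)]⟩
→ final value -21

Answer: -21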